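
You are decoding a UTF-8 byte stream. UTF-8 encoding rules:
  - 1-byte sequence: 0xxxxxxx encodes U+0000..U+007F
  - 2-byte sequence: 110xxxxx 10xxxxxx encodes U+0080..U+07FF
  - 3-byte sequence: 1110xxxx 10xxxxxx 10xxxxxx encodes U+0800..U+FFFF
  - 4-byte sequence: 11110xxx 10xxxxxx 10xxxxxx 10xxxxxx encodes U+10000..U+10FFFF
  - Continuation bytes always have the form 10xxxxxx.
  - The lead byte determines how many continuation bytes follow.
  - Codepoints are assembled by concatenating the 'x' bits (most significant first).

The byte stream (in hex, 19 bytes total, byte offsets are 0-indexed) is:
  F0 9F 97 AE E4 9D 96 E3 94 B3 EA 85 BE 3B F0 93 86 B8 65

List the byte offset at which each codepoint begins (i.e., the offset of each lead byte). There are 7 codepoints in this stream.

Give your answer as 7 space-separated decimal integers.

Answer: 0 4 7 10 13 14 18

Derivation:
Byte[0]=F0: 4-byte lead, need 3 cont bytes. acc=0x0
Byte[1]=9F: continuation. acc=(acc<<6)|0x1F=0x1F
Byte[2]=97: continuation. acc=(acc<<6)|0x17=0x7D7
Byte[3]=AE: continuation. acc=(acc<<6)|0x2E=0x1F5EE
Completed: cp=U+1F5EE (starts at byte 0)
Byte[4]=E4: 3-byte lead, need 2 cont bytes. acc=0x4
Byte[5]=9D: continuation. acc=(acc<<6)|0x1D=0x11D
Byte[6]=96: continuation. acc=(acc<<6)|0x16=0x4756
Completed: cp=U+4756 (starts at byte 4)
Byte[7]=E3: 3-byte lead, need 2 cont bytes. acc=0x3
Byte[8]=94: continuation. acc=(acc<<6)|0x14=0xD4
Byte[9]=B3: continuation. acc=(acc<<6)|0x33=0x3533
Completed: cp=U+3533 (starts at byte 7)
Byte[10]=EA: 3-byte lead, need 2 cont bytes. acc=0xA
Byte[11]=85: continuation. acc=(acc<<6)|0x05=0x285
Byte[12]=BE: continuation. acc=(acc<<6)|0x3E=0xA17E
Completed: cp=U+A17E (starts at byte 10)
Byte[13]=3B: 1-byte ASCII. cp=U+003B
Byte[14]=F0: 4-byte lead, need 3 cont bytes. acc=0x0
Byte[15]=93: continuation. acc=(acc<<6)|0x13=0x13
Byte[16]=86: continuation. acc=(acc<<6)|0x06=0x4C6
Byte[17]=B8: continuation. acc=(acc<<6)|0x38=0x131B8
Completed: cp=U+131B8 (starts at byte 14)
Byte[18]=65: 1-byte ASCII. cp=U+0065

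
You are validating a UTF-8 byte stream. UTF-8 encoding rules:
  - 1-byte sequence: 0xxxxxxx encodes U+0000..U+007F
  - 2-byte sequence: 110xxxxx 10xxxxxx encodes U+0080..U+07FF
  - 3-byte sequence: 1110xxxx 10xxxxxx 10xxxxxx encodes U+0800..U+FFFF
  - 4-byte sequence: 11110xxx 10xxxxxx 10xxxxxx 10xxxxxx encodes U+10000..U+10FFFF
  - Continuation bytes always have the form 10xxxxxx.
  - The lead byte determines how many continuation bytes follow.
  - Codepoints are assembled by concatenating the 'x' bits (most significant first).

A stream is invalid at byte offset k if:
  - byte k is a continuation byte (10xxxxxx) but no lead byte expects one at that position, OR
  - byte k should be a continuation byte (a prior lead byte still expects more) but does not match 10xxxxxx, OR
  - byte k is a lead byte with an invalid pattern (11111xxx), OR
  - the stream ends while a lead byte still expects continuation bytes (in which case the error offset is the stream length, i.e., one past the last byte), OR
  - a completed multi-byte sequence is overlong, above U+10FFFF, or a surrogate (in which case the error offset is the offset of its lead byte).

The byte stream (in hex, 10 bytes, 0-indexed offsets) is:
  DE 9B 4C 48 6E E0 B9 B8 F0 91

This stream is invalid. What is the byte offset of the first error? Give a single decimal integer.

Byte[0]=DE: 2-byte lead, need 1 cont bytes. acc=0x1E
Byte[1]=9B: continuation. acc=(acc<<6)|0x1B=0x79B
Completed: cp=U+079B (starts at byte 0)
Byte[2]=4C: 1-byte ASCII. cp=U+004C
Byte[3]=48: 1-byte ASCII. cp=U+0048
Byte[4]=6E: 1-byte ASCII. cp=U+006E
Byte[5]=E0: 3-byte lead, need 2 cont bytes. acc=0x0
Byte[6]=B9: continuation. acc=(acc<<6)|0x39=0x39
Byte[7]=B8: continuation. acc=(acc<<6)|0x38=0xE78
Completed: cp=U+0E78 (starts at byte 5)
Byte[8]=F0: 4-byte lead, need 3 cont bytes. acc=0x0
Byte[9]=91: continuation. acc=(acc<<6)|0x11=0x11
Byte[10]: stream ended, expected continuation. INVALID

Answer: 10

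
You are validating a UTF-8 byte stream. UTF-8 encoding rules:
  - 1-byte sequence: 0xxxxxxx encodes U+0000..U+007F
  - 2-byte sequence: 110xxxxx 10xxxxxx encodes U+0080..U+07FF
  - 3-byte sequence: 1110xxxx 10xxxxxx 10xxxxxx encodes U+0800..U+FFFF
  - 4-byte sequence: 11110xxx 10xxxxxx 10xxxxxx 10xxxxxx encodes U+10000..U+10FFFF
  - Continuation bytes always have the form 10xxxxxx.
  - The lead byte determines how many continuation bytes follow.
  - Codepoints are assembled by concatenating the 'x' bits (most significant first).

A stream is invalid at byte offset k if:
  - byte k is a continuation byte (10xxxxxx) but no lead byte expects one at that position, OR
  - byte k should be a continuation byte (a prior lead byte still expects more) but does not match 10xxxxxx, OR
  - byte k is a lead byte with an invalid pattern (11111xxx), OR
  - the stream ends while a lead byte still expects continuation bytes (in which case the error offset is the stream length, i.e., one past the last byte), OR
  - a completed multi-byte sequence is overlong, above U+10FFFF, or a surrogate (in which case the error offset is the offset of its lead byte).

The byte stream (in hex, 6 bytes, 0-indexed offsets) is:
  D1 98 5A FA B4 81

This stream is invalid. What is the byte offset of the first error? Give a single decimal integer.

Answer: 3

Derivation:
Byte[0]=D1: 2-byte lead, need 1 cont bytes. acc=0x11
Byte[1]=98: continuation. acc=(acc<<6)|0x18=0x458
Completed: cp=U+0458 (starts at byte 0)
Byte[2]=5A: 1-byte ASCII. cp=U+005A
Byte[3]=FA: INVALID lead byte (not 0xxx/110x/1110/11110)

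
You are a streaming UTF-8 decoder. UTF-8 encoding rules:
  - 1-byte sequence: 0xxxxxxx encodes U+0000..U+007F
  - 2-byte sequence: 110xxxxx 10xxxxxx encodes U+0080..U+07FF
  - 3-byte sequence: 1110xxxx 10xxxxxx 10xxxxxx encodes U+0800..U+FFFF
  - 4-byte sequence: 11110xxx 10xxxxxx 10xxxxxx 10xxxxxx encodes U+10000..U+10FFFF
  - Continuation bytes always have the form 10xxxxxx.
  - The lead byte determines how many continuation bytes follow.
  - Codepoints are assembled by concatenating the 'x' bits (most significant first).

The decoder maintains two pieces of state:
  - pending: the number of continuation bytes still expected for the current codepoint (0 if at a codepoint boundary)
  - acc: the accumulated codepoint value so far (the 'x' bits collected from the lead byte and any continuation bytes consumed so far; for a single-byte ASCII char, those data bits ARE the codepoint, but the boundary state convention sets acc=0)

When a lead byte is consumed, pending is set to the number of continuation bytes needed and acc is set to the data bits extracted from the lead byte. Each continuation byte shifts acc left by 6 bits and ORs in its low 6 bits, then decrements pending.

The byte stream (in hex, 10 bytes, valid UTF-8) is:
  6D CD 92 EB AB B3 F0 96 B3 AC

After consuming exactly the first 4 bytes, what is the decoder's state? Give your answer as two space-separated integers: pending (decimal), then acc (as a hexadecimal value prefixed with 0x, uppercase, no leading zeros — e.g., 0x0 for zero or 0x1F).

Answer: 2 0xB

Derivation:
Byte[0]=6D: 1-byte. pending=0, acc=0x0
Byte[1]=CD: 2-byte lead. pending=1, acc=0xD
Byte[2]=92: continuation. acc=(acc<<6)|0x12=0x352, pending=0
Byte[3]=EB: 3-byte lead. pending=2, acc=0xB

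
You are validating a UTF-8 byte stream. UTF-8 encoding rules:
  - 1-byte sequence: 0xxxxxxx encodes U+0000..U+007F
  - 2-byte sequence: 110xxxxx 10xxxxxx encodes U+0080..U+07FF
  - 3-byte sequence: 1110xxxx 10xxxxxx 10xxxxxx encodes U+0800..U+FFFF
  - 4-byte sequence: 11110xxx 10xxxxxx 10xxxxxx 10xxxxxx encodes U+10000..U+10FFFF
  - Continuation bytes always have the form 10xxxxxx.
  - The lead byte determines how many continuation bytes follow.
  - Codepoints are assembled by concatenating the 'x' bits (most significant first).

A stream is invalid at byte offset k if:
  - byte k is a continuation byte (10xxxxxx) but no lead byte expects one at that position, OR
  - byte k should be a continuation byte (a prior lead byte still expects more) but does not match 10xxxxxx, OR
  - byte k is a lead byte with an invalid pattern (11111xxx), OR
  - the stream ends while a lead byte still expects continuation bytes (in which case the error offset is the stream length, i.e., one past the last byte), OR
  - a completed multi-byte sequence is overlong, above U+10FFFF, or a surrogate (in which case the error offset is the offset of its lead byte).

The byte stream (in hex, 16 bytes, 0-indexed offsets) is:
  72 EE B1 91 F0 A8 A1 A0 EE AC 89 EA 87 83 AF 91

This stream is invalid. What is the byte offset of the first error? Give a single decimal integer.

Byte[0]=72: 1-byte ASCII. cp=U+0072
Byte[1]=EE: 3-byte lead, need 2 cont bytes. acc=0xE
Byte[2]=B1: continuation. acc=(acc<<6)|0x31=0x3B1
Byte[3]=91: continuation. acc=(acc<<6)|0x11=0xEC51
Completed: cp=U+EC51 (starts at byte 1)
Byte[4]=F0: 4-byte lead, need 3 cont bytes. acc=0x0
Byte[5]=A8: continuation. acc=(acc<<6)|0x28=0x28
Byte[6]=A1: continuation. acc=(acc<<6)|0x21=0xA21
Byte[7]=A0: continuation. acc=(acc<<6)|0x20=0x28860
Completed: cp=U+28860 (starts at byte 4)
Byte[8]=EE: 3-byte lead, need 2 cont bytes. acc=0xE
Byte[9]=AC: continuation. acc=(acc<<6)|0x2C=0x3AC
Byte[10]=89: continuation. acc=(acc<<6)|0x09=0xEB09
Completed: cp=U+EB09 (starts at byte 8)
Byte[11]=EA: 3-byte lead, need 2 cont bytes. acc=0xA
Byte[12]=87: continuation. acc=(acc<<6)|0x07=0x287
Byte[13]=83: continuation. acc=(acc<<6)|0x03=0xA1C3
Completed: cp=U+A1C3 (starts at byte 11)
Byte[14]=AF: INVALID lead byte (not 0xxx/110x/1110/11110)

Answer: 14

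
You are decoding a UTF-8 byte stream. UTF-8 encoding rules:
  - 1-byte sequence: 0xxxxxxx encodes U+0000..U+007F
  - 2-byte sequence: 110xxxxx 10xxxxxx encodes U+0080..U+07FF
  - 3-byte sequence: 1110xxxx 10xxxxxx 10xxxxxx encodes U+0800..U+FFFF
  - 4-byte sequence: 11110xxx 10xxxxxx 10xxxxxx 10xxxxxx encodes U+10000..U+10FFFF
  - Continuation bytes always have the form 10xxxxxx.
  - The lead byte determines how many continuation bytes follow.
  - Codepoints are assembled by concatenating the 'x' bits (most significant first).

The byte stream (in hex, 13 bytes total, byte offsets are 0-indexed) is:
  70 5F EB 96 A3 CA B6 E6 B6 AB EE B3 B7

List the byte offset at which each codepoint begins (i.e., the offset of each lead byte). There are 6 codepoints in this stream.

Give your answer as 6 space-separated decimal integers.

Answer: 0 1 2 5 7 10

Derivation:
Byte[0]=70: 1-byte ASCII. cp=U+0070
Byte[1]=5F: 1-byte ASCII. cp=U+005F
Byte[2]=EB: 3-byte lead, need 2 cont bytes. acc=0xB
Byte[3]=96: continuation. acc=(acc<<6)|0x16=0x2D6
Byte[4]=A3: continuation. acc=(acc<<6)|0x23=0xB5A3
Completed: cp=U+B5A3 (starts at byte 2)
Byte[5]=CA: 2-byte lead, need 1 cont bytes. acc=0xA
Byte[6]=B6: continuation. acc=(acc<<6)|0x36=0x2B6
Completed: cp=U+02B6 (starts at byte 5)
Byte[7]=E6: 3-byte lead, need 2 cont bytes. acc=0x6
Byte[8]=B6: continuation. acc=(acc<<6)|0x36=0x1B6
Byte[9]=AB: continuation. acc=(acc<<6)|0x2B=0x6DAB
Completed: cp=U+6DAB (starts at byte 7)
Byte[10]=EE: 3-byte lead, need 2 cont bytes. acc=0xE
Byte[11]=B3: continuation. acc=(acc<<6)|0x33=0x3B3
Byte[12]=B7: continuation. acc=(acc<<6)|0x37=0xECF7
Completed: cp=U+ECF7 (starts at byte 10)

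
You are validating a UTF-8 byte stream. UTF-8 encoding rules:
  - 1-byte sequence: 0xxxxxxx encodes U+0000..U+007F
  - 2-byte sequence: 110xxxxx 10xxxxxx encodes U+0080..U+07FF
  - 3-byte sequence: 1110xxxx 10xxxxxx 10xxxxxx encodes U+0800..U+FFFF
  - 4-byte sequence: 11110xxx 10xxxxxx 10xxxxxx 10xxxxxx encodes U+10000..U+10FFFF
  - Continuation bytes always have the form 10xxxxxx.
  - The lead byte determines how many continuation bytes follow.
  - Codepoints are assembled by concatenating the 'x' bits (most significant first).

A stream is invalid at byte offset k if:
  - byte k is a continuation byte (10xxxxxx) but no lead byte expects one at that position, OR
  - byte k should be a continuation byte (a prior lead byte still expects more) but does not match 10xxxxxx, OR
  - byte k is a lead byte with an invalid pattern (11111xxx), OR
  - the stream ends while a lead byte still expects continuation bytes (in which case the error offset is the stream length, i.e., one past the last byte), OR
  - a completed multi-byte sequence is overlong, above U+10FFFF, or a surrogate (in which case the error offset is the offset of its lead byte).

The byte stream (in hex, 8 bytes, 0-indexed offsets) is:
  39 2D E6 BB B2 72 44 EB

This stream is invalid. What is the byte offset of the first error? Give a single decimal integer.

Byte[0]=39: 1-byte ASCII. cp=U+0039
Byte[1]=2D: 1-byte ASCII. cp=U+002D
Byte[2]=E6: 3-byte lead, need 2 cont bytes. acc=0x6
Byte[3]=BB: continuation. acc=(acc<<6)|0x3B=0x1BB
Byte[4]=B2: continuation. acc=(acc<<6)|0x32=0x6EF2
Completed: cp=U+6EF2 (starts at byte 2)
Byte[5]=72: 1-byte ASCII. cp=U+0072
Byte[6]=44: 1-byte ASCII. cp=U+0044
Byte[7]=EB: 3-byte lead, need 2 cont bytes. acc=0xB
Byte[8]: stream ended, expected continuation. INVALID

Answer: 8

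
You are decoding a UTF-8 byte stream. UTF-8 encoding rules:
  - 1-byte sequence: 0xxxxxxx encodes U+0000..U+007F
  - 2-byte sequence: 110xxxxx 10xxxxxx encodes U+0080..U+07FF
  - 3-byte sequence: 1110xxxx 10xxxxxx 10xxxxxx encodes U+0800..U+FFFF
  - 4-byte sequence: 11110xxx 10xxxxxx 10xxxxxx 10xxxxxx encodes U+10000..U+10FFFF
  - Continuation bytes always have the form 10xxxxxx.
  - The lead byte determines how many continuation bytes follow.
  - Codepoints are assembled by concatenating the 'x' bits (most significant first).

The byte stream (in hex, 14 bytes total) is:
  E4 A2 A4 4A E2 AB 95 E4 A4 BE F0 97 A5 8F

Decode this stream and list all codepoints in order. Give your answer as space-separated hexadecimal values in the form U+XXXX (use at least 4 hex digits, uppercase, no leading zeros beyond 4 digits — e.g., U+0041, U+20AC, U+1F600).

Answer: U+48A4 U+004A U+2AD5 U+493E U+1794F

Derivation:
Byte[0]=E4: 3-byte lead, need 2 cont bytes. acc=0x4
Byte[1]=A2: continuation. acc=(acc<<6)|0x22=0x122
Byte[2]=A4: continuation. acc=(acc<<6)|0x24=0x48A4
Completed: cp=U+48A4 (starts at byte 0)
Byte[3]=4A: 1-byte ASCII. cp=U+004A
Byte[4]=E2: 3-byte lead, need 2 cont bytes. acc=0x2
Byte[5]=AB: continuation. acc=(acc<<6)|0x2B=0xAB
Byte[6]=95: continuation. acc=(acc<<6)|0x15=0x2AD5
Completed: cp=U+2AD5 (starts at byte 4)
Byte[7]=E4: 3-byte lead, need 2 cont bytes. acc=0x4
Byte[8]=A4: continuation. acc=(acc<<6)|0x24=0x124
Byte[9]=BE: continuation. acc=(acc<<6)|0x3E=0x493E
Completed: cp=U+493E (starts at byte 7)
Byte[10]=F0: 4-byte lead, need 3 cont bytes. acc=0x0
Byte[11]=97: continuation. acc=(acc<<6)|0x17=0x17
Byte[12]=A5: continuation. acc=(acc<<6)|0x25=0x5E5
Byte[13]=8F: continuation. acc=(acc<<6)|0x0F=0x1794F
Completed: cp=U+1794F (starts at byte 10)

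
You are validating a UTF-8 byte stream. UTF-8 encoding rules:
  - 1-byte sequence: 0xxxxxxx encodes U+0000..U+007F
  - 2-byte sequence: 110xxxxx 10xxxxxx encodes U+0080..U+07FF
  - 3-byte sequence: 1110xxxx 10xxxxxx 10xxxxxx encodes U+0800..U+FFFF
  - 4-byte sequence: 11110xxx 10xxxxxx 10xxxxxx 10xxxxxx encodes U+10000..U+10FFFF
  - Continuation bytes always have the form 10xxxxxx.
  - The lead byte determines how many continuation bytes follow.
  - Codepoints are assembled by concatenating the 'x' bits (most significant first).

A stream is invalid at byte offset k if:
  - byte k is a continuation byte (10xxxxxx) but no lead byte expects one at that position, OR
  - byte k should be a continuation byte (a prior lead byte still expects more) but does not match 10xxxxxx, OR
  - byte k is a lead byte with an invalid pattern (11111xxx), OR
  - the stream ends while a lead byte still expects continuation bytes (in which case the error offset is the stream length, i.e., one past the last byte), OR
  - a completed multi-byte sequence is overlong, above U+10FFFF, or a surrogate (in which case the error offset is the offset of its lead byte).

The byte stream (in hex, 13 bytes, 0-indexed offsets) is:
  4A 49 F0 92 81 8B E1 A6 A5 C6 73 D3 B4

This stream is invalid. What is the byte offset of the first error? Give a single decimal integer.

Byte[0]=4A: 1-byte ASCII. cp=U+004A
Byte[1]=49: 1-byte ASCII. cp=U+0049
Byte[2]=F0: 4-byte lead, need 3 cont bytes. acc=0x0
Byte[3]=92: continuation. acc=(acc<<6)|0x12=0x12
Byte[4]=81: continuation. acc=(acc<<6)|0x01=0x481
Byte[5]=8B: continuation. acc=(acc<<6)|0x0B=0x1204B
Completed: cp=U+1204B (starts at byte 2)
Byte[6]=E1: 3-byte lead, need 2 cont bytes. acc=0x1
Byte[7]=A6: continuation. acc=(acc<<6)|0x26=0x66
Byte[8]=A5: continuation. acc=(acc<<6)|0x25=0x19A5
Completed: cp=U+19A5 (starts at byte 6)
Byte[9]=C6: 2-byte lead, need 1 cont bytes. acc=0x6
Byte[10]=73: expected 10xxxxxx continuation. INVALID

Answer: 10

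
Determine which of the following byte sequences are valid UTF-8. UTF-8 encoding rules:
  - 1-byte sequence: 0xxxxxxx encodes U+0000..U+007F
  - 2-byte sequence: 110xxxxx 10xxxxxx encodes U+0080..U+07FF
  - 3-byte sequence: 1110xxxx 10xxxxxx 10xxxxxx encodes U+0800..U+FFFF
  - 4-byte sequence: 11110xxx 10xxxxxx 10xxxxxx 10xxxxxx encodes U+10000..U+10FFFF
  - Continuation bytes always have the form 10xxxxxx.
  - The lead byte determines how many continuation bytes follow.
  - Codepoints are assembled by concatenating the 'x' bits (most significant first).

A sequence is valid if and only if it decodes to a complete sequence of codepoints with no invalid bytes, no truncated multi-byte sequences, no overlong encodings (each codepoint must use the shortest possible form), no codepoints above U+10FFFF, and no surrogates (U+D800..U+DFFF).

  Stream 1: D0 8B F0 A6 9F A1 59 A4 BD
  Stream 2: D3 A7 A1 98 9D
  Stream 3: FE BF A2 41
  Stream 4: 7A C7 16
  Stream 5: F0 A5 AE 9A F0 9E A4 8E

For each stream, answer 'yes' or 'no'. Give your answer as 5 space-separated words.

Answer: no no no no yes

Derivation:
Stream 1: error at byte offset 7. INVALID
Stream 2: error at byte offset 2. INVALID
Stream 3: error at byte offset 0. INVALID
Stream 4: error at byte offset 2. INVALID
Stream 5: decodes cleanly. VALID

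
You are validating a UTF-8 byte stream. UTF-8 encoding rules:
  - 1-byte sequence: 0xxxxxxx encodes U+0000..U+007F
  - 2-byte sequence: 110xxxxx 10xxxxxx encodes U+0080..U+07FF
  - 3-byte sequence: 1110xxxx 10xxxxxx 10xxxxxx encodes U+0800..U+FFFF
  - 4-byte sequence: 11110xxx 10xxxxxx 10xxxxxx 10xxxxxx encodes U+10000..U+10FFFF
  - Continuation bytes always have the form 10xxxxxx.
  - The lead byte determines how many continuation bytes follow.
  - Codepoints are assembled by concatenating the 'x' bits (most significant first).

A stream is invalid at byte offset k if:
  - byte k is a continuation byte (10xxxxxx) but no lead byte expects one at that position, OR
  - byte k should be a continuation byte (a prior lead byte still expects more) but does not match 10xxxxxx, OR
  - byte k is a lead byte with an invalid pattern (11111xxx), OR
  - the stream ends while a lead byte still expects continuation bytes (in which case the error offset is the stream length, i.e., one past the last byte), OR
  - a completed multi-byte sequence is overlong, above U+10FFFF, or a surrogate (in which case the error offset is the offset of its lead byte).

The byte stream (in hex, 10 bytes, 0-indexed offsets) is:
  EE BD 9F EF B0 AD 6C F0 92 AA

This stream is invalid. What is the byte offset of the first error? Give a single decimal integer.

Byte[0]=EE: 3-byte lead, need 2 cont bytes. acc=0xE
Byte[1]=BD: continuation. acc=(acc<<6)|0x3D=0x3BD
Byte[2]=9F: continuation. acc=(acc<<6)|0x1F=0xEF5F
Completed: cp=U+EF5F (starts at byte 0)
Byte[3]=EF: 3-byte lead, need 2 cont bytes. acc=0xF
Byte[4]=B0: continuation. acc=(acc<<6)|0x30=0x3F0
Byte[5]=AD: continuation. acc=(acc<<6)|0x2D=0xFC2D
Completed: cp=U+FC2D (starts at byte 3)
Byte[6]=6C: 1-byte ASCII. cp=U+006C
Byte[7]=F0: 4-byte lead, need 3 cont bytes. acc=0x0
Byte[8]=92: continuation. acc=(acc<<6)|0x12=0x12
Byte[9]=AA: continuation. acc=(acc<<6)|0x2A=0x4AA
Byte[10]: stream ended, expected continuation. INVALID

Answer: 10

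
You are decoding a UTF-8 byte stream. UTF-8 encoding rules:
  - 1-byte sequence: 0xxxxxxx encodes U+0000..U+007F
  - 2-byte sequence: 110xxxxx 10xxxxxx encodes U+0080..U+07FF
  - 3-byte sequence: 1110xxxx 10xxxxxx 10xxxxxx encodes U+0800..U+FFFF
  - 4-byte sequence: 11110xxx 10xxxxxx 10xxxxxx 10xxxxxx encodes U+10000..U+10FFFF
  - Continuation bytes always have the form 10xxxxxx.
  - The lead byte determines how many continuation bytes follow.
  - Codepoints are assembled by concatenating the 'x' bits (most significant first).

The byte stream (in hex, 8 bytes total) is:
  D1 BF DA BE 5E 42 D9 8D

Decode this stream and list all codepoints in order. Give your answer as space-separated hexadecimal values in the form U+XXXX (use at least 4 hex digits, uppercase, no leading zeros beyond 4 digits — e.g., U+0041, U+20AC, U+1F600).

Byte[0]=D1: 2-byte lead, need 1 cont bytes. acc=0x11
Byte[1]=BF: continuation. acc=(acc<<6)|0x3F=0x47F
Completed: cp=U+047F (starts at byte 0)
Byte[2]=DA: 2-byte lead, need 1 cont bytes. acc=0x1A
Byte[3]=BE: continuation. acc=(acc<<6)|0x3E=0x6BE
Completed: cp=U+06BE (starts at byte 2)
Byte[4]=5E: 1-byte ASCII. cp=U+005E
Byte[5]=42: 1-byte ASCII. cp=U+0042
Byte[6]=D9: 2-byte lead, need 1 cont bytes. acc=0x19
Byte[7]=8D: continuation. acc=(acc<<6)|0x0D=0x64D
Completed: cp=U+064D (starts at byte 6)

Answer: U+047F U+06BE U+005E U+0042 U+064D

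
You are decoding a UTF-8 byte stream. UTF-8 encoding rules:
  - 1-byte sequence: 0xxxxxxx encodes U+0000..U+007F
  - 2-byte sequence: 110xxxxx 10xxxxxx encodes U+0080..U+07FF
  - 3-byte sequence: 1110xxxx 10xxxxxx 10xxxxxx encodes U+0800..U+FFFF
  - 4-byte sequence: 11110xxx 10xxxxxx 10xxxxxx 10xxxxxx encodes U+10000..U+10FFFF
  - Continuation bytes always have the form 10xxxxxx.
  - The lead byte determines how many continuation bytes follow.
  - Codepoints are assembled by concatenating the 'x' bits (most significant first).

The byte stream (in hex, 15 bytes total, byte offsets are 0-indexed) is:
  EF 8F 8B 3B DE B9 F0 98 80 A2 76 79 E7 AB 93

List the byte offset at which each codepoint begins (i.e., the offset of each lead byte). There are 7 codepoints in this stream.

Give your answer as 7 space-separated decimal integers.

Answer: 0 3 4 6 10 11 12

Derivation:
Byte[0]=EF: 3-byte lead, need 2 cont bytes. acc=0xF
Byte[1]=8F: continuation. acc=(acc<<6)|0x0F=0x3CF
Byte[2]=8B: continuation. acc=(acc<<6)|0x0B=0xF3CB
Completed: cp=U+F3CB (starts at byte 0)
Byte[3]=3B: 1-byte ASCII. cp=U+003B
Byte[4]=DE: 2-byte lead, need 1 cont bytes. acc=0x1E
Byte[5]=B9: continuation. acc=(acc<<6)|0x39=0x7B9
Completed: cp=U+07B9 (starts at byte 4)
Byte[6]=F0: 4-byte lead, need 3 cont bytes. acc=0x0
Byte[7]=98: continuation. acc=(acc<<6)|0x18=0x18
Byte[8]=80: continuation. acc=(acc<<6)|0x00=0x600
Byte[9]=A2: continuation. acc=(acc<<6)|0x22=0x18022
Completed: cp=U+18022 (starts at byte 6)
Byte[10]=76: 1-byte ASCII. cp=U+0076
Byte[11]=79: 1-byte ASCII. cp=U+0079
Byte[12]=E7: 3-byte lead, need 2 cont bytes. acc=0x7
Byte[13]=AB: continuation. acc=(acc<<6)|0x2B=0x1EB
Byte[14]=93: continuation. acc=(acc<<6)|0x13=0x7AD3
Completed: cp=U+7AD3 (starts at byte 12)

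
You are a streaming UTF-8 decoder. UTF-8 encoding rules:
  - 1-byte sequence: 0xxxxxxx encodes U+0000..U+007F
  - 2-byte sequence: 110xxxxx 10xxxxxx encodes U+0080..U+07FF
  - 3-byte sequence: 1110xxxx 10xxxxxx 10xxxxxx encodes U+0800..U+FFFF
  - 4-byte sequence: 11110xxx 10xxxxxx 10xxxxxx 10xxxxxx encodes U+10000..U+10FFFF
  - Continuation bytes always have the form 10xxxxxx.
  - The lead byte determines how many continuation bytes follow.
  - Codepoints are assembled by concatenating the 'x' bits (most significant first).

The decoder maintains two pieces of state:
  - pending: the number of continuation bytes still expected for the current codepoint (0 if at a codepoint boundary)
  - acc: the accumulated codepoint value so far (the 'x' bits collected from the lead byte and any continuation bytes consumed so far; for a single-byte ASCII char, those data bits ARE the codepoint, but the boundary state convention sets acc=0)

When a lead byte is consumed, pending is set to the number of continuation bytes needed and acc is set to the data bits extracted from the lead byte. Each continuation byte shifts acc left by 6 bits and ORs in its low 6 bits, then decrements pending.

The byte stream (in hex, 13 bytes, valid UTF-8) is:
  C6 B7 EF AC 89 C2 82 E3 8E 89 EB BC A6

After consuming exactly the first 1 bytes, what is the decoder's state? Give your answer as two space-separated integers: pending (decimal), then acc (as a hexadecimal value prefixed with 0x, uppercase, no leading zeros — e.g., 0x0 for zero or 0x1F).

Byte[0]=C6: 2-byte lead. pending=1, acc=0x6

Answer: 1 0x6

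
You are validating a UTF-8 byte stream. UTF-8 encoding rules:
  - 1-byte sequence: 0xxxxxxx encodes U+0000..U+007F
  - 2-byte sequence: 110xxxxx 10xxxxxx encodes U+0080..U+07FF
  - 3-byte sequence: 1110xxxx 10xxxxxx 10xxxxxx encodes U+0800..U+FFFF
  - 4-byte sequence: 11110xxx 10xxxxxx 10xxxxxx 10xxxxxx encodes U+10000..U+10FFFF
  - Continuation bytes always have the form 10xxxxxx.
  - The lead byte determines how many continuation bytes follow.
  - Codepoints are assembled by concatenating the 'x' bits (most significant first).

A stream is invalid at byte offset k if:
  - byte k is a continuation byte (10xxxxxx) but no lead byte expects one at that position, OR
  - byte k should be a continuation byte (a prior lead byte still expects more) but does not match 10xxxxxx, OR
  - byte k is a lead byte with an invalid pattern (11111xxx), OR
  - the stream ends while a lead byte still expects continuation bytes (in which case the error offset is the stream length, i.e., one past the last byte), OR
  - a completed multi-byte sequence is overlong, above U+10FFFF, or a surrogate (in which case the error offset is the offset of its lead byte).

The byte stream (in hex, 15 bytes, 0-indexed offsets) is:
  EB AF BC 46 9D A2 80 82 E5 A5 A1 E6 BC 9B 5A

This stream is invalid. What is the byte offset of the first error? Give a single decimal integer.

Answer: 4

Derivation:
Byte[0]=EB: 3-byte lead, need 2 cont bytes. acc=0xB
Byte[1]=AF: continuation. acc=(acc<<6)|0x2F=0x2EF
Byte[2]=BC: continuation. acc=(acc<<6)|0x3C=0xBBFC
Completed: cp=U+BBFC (starts at byte 0)
Byte[3]=46: 1-byte ASCII. cp=U+0046
Byte[4]=9D: INVALID lead byte (not 0xxx/110x/1110/11110)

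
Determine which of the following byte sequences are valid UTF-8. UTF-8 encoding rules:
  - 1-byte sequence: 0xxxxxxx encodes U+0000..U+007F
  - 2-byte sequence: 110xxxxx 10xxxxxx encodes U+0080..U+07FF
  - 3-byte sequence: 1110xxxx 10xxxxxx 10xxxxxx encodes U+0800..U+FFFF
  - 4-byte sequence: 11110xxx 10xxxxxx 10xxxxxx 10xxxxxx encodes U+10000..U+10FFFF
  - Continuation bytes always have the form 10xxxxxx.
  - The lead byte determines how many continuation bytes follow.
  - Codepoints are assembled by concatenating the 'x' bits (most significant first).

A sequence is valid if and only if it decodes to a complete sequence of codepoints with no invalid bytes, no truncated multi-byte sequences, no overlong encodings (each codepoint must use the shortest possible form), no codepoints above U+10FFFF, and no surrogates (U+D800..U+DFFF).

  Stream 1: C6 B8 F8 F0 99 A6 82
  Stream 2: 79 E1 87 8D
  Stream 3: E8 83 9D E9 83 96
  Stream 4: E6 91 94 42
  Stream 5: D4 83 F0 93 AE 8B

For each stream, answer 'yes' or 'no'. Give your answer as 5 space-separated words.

Answer: no yes yes yes yes

Derivation:
Stream 1: error at byte offset 2. INVALID
Stream 2: decodes cleanly. VALID
Stream 3: decodes cleanly. VALID
Stream 4: decodes cleanly. VALID
Stream 5: decodes cleanly. VALID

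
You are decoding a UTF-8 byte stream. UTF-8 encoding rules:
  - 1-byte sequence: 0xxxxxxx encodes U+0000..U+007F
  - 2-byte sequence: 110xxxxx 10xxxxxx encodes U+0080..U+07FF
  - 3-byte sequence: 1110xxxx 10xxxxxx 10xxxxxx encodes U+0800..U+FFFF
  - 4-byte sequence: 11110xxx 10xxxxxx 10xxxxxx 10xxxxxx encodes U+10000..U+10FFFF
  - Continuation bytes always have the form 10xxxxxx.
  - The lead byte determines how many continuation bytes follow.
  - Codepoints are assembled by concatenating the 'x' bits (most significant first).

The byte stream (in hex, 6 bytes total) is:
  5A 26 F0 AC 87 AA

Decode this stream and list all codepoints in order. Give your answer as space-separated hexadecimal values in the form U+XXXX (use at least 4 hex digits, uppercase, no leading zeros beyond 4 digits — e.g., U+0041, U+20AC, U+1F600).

Answer: U+005A U+0026 U+2C1EA

Derivation:
Byte[0]=5A: 1-byte ASCII. cp=U+005A
Byte[1]=26: 1-byte ASCII. cp=U+0026
Byte[2]=F0: 4-byte lead, need 3 cont bytes. acc=0x0
Byte[3]=AC: continuation. acc=(acc<<6)|0x2C=0x2C
Byte[4]=87: continuation. acc=(acc<<6)|0x07=0xB07
Byte[5]=AA: continuation. acc=(acc<<6)|0x2A=0x2C1EA
Completed: cp=U+2C1EA (starts at byte 2)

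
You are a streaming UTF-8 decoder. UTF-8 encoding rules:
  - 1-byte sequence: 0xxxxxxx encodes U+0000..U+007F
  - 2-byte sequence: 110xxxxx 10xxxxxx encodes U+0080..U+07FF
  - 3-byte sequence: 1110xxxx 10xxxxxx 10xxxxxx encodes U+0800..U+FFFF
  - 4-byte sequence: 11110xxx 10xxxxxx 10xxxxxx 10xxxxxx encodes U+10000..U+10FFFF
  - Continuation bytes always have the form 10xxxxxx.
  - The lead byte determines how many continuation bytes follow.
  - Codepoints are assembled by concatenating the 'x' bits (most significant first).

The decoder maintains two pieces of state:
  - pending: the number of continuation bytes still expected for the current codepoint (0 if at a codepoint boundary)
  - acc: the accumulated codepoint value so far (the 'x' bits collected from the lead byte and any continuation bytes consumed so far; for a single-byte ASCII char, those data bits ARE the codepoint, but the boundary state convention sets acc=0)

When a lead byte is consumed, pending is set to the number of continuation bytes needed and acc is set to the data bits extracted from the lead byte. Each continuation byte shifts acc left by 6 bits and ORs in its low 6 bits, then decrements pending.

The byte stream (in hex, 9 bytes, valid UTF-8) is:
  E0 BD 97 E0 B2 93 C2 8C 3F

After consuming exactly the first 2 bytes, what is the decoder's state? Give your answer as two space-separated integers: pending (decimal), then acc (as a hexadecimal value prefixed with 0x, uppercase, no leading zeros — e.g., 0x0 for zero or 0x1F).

Byte[0]=E0: 3-byte lead. pending=2, acc=0x0
Byte[1]=BD: continuation. acc=(acc<<6)|0x3D=0x3D, pending=1

Answer: 1 0x3D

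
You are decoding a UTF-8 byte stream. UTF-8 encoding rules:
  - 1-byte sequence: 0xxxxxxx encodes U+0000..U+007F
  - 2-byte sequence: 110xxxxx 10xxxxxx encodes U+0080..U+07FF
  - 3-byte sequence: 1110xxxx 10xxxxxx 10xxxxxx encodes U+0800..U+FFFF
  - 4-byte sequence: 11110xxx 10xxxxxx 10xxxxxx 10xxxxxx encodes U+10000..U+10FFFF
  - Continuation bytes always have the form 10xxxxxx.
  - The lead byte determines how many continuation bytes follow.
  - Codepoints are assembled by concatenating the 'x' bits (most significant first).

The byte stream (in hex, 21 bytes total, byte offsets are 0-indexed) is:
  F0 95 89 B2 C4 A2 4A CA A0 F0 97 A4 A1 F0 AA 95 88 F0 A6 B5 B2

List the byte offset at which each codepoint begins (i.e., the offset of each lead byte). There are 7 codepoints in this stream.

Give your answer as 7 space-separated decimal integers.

Byte[0]=F0: 4-byte lead, need 3 cont bytes. acc=0x0
Byte[1]=95: continuation. acc=(acc<<6)|0x15=0x15
Byte[2]=89: continuation. acc=(acc<<6)|0x09=0x549
Byte[3]=B2: continuation. acc=(acc<<6)|0x32=0x15272
Completed: cp=U+15272 (starts at byte 0)
Byte[4]=C4: 2-byte lead, need 1 cont bytes. acc=0x4
Byte[5]=A2: continuation. acc=(acc<<6)|0x22=0x122
Completed: cp=U+0122 (starts at byte 4)
Byte[6]=4A: 1-byte ASCII. cp=U+004A
Byte[7]=CA: 2-byte lead, need 1 cont bytes. acc=0xA
Byte[8]=A0: continuation. acc=(acc<<6)|0x20=0x2A0
Completed: cp=U+02A0 (starts at byte 7)
Byte[9]=F0: 4-byte lead, need 3 cont bytes. acc=0x0
Byte[10]=97: continuation. acc=(acc<<6)|0x17=0x17
Byte[11]=A4: continuation. acc=(acc<<6)|0x24=0x5E4
Byte[12]=A1: continuation. acc=(acc<<6)|0x21=0x17921
Completed: cp=U+17921 (starts at byte 9)
Byte[13]=F0: 4-byte lead, need 3 cont bytes. acc=0x0
Byte[14]=AA: continuation. acc=(acc<<6)|0x2A=0x2A
Byte[15]=95: continuation. acc=(acc<<6)|0x15=0xA95
Byte[16]=88: continuation. acc=(acc<<6)|0x08=0x2A548
Completed: cp=U+2A548 (starts at byte 13)
Byte[17]=F0: 4-byte lead, need 3 cont bytes. acc=0x0
Byte[18]=A6: continuation. acc=(acc<<6)|0x26=0x26
Byte[19]=B5: continuation. acc=(acc<<6)|0x35=0x9B5
Byte[20]=B2: continuation. acc=(acc<<6)|0x32=0x26D72
Completed: cp=U+26D72 (starts at byte 17)

Answer: 0 4 6 7 9 13 17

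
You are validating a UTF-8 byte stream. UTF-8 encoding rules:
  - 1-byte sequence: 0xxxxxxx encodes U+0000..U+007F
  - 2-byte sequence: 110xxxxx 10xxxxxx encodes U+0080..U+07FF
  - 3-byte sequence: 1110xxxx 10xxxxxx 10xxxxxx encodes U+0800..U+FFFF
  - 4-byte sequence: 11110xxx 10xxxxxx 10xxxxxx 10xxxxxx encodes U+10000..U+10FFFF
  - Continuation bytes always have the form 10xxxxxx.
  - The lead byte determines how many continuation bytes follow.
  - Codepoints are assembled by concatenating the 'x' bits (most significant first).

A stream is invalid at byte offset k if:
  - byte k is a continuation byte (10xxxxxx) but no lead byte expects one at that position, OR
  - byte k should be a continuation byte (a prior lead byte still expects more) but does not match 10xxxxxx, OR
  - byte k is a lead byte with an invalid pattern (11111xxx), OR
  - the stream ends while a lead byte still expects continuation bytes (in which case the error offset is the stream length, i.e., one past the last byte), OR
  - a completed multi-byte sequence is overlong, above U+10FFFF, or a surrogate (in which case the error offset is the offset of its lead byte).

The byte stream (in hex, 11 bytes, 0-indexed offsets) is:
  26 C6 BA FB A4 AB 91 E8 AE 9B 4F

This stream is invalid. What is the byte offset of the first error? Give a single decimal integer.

Byte[0]=26: 1-byte ASCII. cp=U+0026
Byte[1]=C6: 2-byte lead, need 1 cont bytes. acc=0x6
Byte[2]=BA: continuation. acc=(acc<<6)|0x3A=0x1BA
Completed: cp=U+01BA (starts at byte 1)
Byte[3]=FB: INVALID lead byte (not 0xxx/110x/1110/11110)

Answer: 3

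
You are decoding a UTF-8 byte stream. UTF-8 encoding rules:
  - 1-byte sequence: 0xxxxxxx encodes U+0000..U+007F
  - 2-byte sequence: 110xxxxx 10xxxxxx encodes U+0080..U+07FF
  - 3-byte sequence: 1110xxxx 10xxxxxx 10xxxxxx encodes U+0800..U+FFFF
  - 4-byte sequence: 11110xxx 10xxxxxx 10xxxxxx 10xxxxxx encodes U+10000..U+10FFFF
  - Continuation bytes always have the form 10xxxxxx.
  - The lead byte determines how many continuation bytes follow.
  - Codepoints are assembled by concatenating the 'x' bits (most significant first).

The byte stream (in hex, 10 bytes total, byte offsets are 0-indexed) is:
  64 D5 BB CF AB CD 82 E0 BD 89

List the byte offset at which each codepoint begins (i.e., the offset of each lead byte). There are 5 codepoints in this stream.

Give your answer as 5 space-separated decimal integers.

Byte[0]=64: 1-byte ASCII. cp=U+0064
Byte[1]=D5: 2-byte lead, need 1 cont bytes. acc=0x15
Byte[2]=BB: continuation. acc=(acc<<6)|0x3B=0x57B
Completed: cp=U+057B (starts at byte 1)
Byte[3]=CF: 2-byte lead, need 1 cont bytes. acc=0xF
Byte[4]=AB: continuation. acc=(acc<<6)|0x2B=0x3EB
Completed: cp=U+03EB (starts at byte 3)
Byte[5]=CD: 2-byte lead, need 1 cont bytes. acc=0xD
Byte[6]=82: continuation. acc=(acc<<6)|0x02=0x342
Completed: cp=U+0342 (starts at byte 5)
Byte[7]=E0: 3-byte lead, need 2 cont bytes. acc=0x0
Byte[8]=BD: continuation. acc=(acc<<6)|0x3D=0x3D
Byte[9]=89: continuation. acc=(acc<<6)|0x09=0xF49
Completed: cp=U+0F49 (starts at byte 7)

Answer: 0 1 3 5 7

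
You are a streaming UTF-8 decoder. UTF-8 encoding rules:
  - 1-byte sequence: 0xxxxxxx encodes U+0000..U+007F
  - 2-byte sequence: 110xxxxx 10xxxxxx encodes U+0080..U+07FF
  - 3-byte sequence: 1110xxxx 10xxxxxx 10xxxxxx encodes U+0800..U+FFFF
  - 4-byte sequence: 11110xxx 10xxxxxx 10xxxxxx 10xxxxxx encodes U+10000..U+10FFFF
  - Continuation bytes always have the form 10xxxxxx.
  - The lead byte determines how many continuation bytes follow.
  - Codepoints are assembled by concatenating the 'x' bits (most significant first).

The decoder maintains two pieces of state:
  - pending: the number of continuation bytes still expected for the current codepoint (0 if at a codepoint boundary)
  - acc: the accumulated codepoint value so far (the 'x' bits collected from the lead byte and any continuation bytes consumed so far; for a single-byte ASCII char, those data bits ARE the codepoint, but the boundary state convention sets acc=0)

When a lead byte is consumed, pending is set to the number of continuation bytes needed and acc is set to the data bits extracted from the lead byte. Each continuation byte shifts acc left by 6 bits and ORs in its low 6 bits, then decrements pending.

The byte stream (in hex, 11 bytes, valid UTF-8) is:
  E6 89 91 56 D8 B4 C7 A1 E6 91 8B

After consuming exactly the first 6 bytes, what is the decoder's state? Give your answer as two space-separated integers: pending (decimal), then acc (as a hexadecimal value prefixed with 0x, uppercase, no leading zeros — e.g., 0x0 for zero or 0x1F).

Byte[0]=E6: 3-byte lead. pending=2, acc=0x6
Byte[1]=89: continuation. acc=(acc<<6)|0x09=0x189, pending=1
Byte[2]=91: continuation. acc=(acc<<6)|0x11=0x6251, pending=0
Byte[3]=56: 1-byte. pending=0, acc=0x0
Byte[4]=D8: 2-byte lead. pending=1, acc=0x18
Byte[5]=B4: continuation. acc=(acc<<6)|0x34=0x634, pending=0

Answer: 0 0x634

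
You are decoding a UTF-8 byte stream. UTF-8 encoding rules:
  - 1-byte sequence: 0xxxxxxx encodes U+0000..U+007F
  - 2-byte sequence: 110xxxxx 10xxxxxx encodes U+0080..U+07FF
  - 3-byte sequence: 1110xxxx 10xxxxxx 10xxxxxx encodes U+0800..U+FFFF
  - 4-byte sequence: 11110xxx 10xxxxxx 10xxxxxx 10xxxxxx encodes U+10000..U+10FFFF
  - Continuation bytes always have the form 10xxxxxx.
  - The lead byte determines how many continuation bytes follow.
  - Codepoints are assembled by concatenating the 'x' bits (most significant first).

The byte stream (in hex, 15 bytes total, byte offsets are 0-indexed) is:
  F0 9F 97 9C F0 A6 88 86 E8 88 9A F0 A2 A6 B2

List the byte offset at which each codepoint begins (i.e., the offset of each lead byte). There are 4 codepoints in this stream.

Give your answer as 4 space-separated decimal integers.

Answer: 0 4 8 11

Derivation:
Byte[0]=F0: 4-byte lead, need 3 cont bytes. acc=0x0
Byte[1]=9F: continuation. acc=(acc<<6)|0x1F=0x1F
Byte[2]=97: continuation. acc=(acc<<6)|0x17=0x7D7
Byte[3]=9C: continuation. acc=(acc<<6)|0x1C=0x1F5DC
Completed: cp=U+1F5DC (starts at byte 0)
Byte[4]=F0: 4-byte lead, need 3 cont bytes. acc=0x0
Byte[5]=A6: continuation. acc=(acc<<6)|0x26=0x26
Byte[6]=88: continuation. acc=(acc<<6)|0x08=0x988
Byte[7]=86: continuation. acc=(acc<<6)|0x06=0x26206
Completed: cp=U+26206 (starts at byte 4)
Byte[8]=E8: 3-byte lead, need 2 cont bytes. acc=0x8
Byte[9]=88: continuation. acc=(acc<<6)|0x08=0x208
Byte[10]=9A: continuation. acc=(acc<<6)|0x1A=0x821A
Completed: cp=U+821A (starts at byte 8)
Byte[11]=F0: 4-byte lead, need 3 cont bytes. acc=0x0
Byte[12]=A2: continuation. acc=(acc<<6)|0x22=0x22
Byte[13]=A6: continuation. acc=(acc<<6)|0x26=0x8A6
Byte[14]=B2: continuation. acc=(acc<<6)|0x32=0x229B2
Completed: cp=U+229B2 (starts at byte 11)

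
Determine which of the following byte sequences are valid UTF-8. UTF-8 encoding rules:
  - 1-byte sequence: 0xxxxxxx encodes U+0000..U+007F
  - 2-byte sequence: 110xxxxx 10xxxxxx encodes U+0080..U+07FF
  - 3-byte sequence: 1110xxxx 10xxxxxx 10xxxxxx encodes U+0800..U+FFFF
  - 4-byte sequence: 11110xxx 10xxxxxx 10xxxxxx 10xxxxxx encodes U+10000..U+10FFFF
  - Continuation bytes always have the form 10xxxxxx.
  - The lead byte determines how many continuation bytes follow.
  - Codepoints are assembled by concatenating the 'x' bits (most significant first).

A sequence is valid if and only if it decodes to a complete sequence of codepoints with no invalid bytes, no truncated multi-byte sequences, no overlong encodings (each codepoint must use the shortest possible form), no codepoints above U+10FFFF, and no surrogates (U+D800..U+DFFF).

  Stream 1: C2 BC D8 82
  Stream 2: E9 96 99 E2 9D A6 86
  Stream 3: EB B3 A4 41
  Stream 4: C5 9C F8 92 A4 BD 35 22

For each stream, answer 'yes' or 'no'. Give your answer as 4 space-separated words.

Answer: yes no yes no

Derivation:
Stream 1: decodes cleanly. VALID
Stream 2: error at byte offset 6. INVALID
Stream 3: decodes cleanly. VALID
Stream 4: error at byte offset 2. INVALID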